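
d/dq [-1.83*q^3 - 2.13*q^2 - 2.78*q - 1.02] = -5.49*q^2 - 4.26*q - 2.78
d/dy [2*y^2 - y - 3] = 4*y - 1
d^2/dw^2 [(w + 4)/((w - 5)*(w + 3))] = 2*(w^3 + 12*w^2 + 21*w + 46)/(w^6 - 6*w^5 - 33*w^4 + 172*w^3 + 495*w^2 - 1350*w - 3375)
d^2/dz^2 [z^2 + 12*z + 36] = 2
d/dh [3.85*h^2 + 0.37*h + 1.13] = 7.7*h + 0.37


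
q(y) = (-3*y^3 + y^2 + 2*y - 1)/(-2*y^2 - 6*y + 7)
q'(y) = (4*y + 6)*(-3*y^3 + y^2 + 2*y - 1)/(-2*y^2 - 6*y + 7)^2 + (-9*y^2 + 2*y + 2)/(-2*y^2 - 6*y + 7) = (6*y^4 + 36*y^3 - 65*y^2 + 10*y + 8)/(4*y^4 + 24*y^3 + 8*y^2 - 84*y + 49)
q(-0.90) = 0.02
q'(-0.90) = -0.65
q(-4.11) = -101.66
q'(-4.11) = -425.15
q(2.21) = 1.50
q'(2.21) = 0.95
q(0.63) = -0.04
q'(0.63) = -0.26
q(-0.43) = -0.16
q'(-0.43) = -0.13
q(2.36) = 1.65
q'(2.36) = 0.98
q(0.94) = 1.79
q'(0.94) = -32.86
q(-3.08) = 13.83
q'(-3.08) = -27.19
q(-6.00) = -23.14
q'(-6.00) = -2.84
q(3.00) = 2.31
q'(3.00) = 1.08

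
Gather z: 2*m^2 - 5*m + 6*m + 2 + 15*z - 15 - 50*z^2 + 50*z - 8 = 2*m^2 + m - 50*z^2 + 65*z - 21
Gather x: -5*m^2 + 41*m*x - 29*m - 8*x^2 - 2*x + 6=-5*m^2 - 29*m - 8*x^2 + x*(41*m - 2) + 6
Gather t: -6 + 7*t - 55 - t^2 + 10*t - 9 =-t^2 + 17*t - 70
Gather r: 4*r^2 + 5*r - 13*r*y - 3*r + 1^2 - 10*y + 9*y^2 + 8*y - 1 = 4*r^2 + r*(2 - 13*y) + 9*y^2 - 2*y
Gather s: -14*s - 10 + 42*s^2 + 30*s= 42*s^2 + 16*s - 10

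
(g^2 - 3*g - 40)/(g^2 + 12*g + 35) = (g - 8)/(g + 7)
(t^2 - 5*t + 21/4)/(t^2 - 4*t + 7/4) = (2*t - 3)/(2*t - 1)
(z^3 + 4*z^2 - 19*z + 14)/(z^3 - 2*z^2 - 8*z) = (-z^3 - 4*z^2 + 19*z - 14)/(z*(-z^2 + 2*z + 8))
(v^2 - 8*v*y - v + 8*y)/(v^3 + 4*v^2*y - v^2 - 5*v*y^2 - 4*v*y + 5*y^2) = (-v + 8*y)/(-v^2 - 4*v*y + 5*y^2)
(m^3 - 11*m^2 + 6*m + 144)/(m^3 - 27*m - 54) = (m - 8)/(m + 3)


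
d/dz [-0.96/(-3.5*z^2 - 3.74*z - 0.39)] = (-6.72*z - 3.5904)/(3.5*z^2 + 3.74*z + 0.39)^2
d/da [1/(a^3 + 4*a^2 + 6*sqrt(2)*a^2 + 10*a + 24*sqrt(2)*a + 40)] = (-3*a^2 - 12*sqrt(2)*a - 8*a - 24*sqrt(2) - 10)/(a^3 + 4*a^2 + 6*sqrt(2)*a^2 + 10*a + 24*sqrt(2)*a + 40)^2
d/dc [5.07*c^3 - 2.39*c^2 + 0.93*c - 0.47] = 15.21*c^2 - 4.78*c + 0.93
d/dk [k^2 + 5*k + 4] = 2*k + 5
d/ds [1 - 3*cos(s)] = 3*sin(s)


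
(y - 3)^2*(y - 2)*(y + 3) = y^4 - 5*y^3 - 3*y^2 + 45*y - 54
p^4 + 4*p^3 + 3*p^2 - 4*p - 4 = (p - 1)*(p + 1)*(p + 2)^2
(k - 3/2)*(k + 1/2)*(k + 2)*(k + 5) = k^4 + 6*k^3 + 9*k^2/4 - 61*k/4 - 15/2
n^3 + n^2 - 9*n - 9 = (n - 3)*(n + 1)*(n + 3)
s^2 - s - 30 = (s - 6)*(s + 5)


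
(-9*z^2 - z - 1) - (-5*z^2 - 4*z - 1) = -4*z^2 + 3*z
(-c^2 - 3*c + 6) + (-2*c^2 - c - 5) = -3*c^2 - 4*c + 1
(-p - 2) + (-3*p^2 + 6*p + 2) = -3*p^2 + 5*p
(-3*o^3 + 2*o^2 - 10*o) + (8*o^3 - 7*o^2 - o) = 5*o^3 - 5*o^2 - 11*o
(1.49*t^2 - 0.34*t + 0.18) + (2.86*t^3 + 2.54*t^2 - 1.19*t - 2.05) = 2.86*t^3 + 4.03*t^2 - 1.53*t - 1.87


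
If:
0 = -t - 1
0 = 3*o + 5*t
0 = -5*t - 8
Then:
No Solution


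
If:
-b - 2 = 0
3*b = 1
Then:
No Solution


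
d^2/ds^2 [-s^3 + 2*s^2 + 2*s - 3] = 4 - 6*s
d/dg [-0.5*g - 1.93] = -0.500000000000000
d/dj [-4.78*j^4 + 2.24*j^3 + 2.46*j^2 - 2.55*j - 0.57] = -19.12*j^3 + 6.72*j^2 + 4.92*j - 2.55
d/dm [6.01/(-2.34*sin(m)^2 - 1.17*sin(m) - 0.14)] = (28.1268*sin(m) + 7.0317)*cos(m)/(2.34*sin(m)^2 + 1.17*sin(m) + 0.14)^2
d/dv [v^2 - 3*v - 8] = 2*v - 3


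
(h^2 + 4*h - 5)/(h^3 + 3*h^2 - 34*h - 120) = (h - 1)/(h^2 - 2*h - 24)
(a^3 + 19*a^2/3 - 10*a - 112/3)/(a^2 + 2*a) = a + 13/3 - 56/(3*a)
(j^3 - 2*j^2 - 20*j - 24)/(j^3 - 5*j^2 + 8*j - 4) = (j^3 - 2*j^2 - 20*j - 24)/(j^3 - 5*j^2 + 8*j - 4)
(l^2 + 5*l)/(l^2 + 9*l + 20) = l/(l + 4)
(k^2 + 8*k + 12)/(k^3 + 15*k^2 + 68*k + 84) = 1/(k + 7)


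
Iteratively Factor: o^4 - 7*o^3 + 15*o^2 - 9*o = (o - 3)*(o^3 - 4*o^2 + 3*o) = (o - 3)*(o - 1)*(o^2 - 3*o) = (o - 3)^2*(o - 1)*(o)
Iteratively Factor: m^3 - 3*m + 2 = (m + 2)*(m^2 - 2*m + 1) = (m - 1)*(m + 2)*(m - 1)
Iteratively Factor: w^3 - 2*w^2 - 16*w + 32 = (w + 4)*(w^2 - 6*w + 8) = (w - 4)*(w + 4)*(w - 2)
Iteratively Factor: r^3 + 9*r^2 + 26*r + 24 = (r + 4)*(r^2 + 5*r + 6) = (r + 2)*(r + 4)*(r + 3)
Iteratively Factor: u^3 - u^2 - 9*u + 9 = (u + 3)*(u^2 - 4*u + 3) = (u - 1)*(u + 3)*(u - 3)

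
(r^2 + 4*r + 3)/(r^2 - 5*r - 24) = (r + 1)/(r - 8)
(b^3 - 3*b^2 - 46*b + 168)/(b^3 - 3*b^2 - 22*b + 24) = (b^2 + 3*b - 28)/(b^2 + 3*b - 4)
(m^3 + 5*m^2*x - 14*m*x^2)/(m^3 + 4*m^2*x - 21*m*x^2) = (-m + 2*x)/(-m + 3*x)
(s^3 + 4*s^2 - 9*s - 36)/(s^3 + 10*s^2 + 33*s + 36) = (s - 3)/(s + 3)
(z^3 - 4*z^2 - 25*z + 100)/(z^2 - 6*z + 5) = (z^2 + z - 20)/(z - 1)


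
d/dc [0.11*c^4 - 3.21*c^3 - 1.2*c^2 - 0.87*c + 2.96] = 0.44*c^3 - 9.63*c^2 - 2.4*c - 0.87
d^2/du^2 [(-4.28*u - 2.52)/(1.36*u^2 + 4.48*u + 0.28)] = (-(2.72*u + 4.48)*(4.28*u + 2.52)*(5.44*u + 8.96) + (34.9248*u + 45.2032)*(1.36*u^2 + 4.48*u + 0.28))/(1.36*u^2 + 4.48*u + 0.28)^3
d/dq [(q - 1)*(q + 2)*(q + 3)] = 3*q^2 + 8*q + 1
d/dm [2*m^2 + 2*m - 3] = 4*m + 2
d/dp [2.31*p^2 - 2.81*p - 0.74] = 4.62*p - 2.81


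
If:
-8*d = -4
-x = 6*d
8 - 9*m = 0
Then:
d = 1/2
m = 8/9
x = -3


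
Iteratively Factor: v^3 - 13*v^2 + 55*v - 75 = (v - 5)*(v^2 - 8*v + 15) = (v - 5)*(v - 3)*(v - 5)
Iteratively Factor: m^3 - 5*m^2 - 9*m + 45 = (m - 5)*(m^2 - 9) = (m - 5)*(m + 3)*(m - 3)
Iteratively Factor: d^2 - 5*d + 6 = (d - 3)*(d - 2)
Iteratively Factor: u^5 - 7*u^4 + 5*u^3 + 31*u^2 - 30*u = (u - 3)*(u^4 - 4*u^3 - 7*u^2 + 10*u) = (u - 5)*(u - 3)*(u^3 + u^2 - 2*u) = (u - 5)*(u - 3)*(u - 1)*(u^2 + 2*u) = u*(u - 5)*(u - 3)*(u - 1)*(u + 2)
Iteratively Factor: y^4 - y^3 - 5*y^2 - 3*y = (y)*(y^3 - y^2 - 5*y - 3) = y*(y + 1)*(y^2 - 2*y - 3) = y*(y + 1)^2*(y - 3)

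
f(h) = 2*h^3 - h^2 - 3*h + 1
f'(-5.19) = 169.00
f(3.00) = 37.00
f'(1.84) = 13.63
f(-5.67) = -378.71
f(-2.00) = -13.00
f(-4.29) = -162.44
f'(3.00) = 45.00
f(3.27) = 50.43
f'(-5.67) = 201.23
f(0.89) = -1.05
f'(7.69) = 336.44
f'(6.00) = 201.00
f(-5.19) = -289.96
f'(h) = 6*h^2 - 2*h - 3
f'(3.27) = 54.62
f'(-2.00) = 25.00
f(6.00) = 379.00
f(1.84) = 4.55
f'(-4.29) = 116.00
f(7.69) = 828.31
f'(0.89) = -0.03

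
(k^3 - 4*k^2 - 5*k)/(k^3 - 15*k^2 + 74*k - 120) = k*(k + 1)/(k^2 - 10*k + 24)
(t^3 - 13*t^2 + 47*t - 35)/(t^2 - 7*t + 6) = (t^2 - 12*t + 35)/(t - 6)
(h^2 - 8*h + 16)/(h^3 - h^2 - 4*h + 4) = (h^2 - 8*h + 16)/(h^3 - h^2 - 4*h + 4)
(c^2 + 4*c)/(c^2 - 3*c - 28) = c/(c - 7)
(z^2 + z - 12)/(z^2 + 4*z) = (z - 3)/z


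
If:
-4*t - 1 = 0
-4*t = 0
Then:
No Solution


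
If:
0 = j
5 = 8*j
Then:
No Solution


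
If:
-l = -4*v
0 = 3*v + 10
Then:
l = -40/3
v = -10/3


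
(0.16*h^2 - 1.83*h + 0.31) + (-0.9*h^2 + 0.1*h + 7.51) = -0.74*h^2 - 1.73*h + 7.82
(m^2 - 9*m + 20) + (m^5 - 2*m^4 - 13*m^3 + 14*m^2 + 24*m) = m^5 - 2*m^4 - 13*m^3 + 15*m^2 + 15*m + 20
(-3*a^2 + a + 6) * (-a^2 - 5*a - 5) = 3*a^4 + 14*a^3 + 4*a^2 - 35*a - 30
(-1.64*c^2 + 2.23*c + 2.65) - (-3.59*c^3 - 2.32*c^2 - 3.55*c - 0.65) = 3.59*c^3 + 0.68*c^2 + 5.78*c + 3.3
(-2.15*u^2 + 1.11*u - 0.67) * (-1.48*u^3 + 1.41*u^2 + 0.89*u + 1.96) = 3.182*u^5 - 4.6743*u^4 + 0.6432*u^3 - 4.1708*u^2 + 1.5793*u - 1.3132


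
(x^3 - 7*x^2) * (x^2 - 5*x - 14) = x^5 - 12*x^4 + 21*x^3 + 98*x^2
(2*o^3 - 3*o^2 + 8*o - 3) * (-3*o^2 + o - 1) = -6*o^5 + 11*o^4 - 29*o^3 + 20*o^2 - 11*o + 3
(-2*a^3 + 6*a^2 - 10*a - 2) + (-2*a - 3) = -2*a^3 + 6*a^2 - 12*a - 5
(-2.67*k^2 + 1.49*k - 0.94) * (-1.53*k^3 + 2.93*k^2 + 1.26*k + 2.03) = 4.0851*k^5 - 10.1028*k^4 + 2.4397*k^3 - 6.2969*k^2 + 1.8403*k - 1.9082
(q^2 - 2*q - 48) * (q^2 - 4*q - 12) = q^4 - 6*q^3 - 52*q^2 + 216*q + 576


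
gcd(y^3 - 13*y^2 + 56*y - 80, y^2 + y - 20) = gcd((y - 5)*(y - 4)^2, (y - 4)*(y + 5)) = y - 4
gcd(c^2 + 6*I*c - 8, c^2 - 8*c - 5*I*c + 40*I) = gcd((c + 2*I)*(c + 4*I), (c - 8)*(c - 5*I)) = 1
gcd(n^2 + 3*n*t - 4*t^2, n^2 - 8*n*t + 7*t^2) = -n + t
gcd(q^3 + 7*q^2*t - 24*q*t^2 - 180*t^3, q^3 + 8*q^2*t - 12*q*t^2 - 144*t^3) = q^2 + 12*q*t + 36*t^2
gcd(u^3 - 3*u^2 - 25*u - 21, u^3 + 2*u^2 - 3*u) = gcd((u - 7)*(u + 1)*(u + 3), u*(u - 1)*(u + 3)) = u + 3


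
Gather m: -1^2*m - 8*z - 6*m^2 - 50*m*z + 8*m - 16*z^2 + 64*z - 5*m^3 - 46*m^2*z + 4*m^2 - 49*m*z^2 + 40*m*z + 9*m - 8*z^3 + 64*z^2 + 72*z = -5*m^3 + m^2*(-46*z - 2) + m*(-49*z^2 - 10*z + 16) - 8*z^3 + 48*z^2 + 128*z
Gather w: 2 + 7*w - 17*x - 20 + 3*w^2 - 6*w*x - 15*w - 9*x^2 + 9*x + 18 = 3*w^2 + w*(-6*x - 8) - 9*x^2 - 8*x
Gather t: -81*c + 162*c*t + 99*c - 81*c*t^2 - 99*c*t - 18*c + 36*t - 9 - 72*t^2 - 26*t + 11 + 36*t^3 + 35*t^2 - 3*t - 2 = 36*t^3 + t^2*(-81*c - 37) + t*(63*c + 7)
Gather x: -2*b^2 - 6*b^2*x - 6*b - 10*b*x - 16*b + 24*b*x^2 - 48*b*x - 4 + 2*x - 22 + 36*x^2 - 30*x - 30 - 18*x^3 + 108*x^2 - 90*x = -2*b^2 - 22*b - 18*x^3 + x^2*(24*b + 144) + x*(-6*b^2 - 58*b - 118) - 56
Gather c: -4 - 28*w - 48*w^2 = -48*w^2 - 28*w - 4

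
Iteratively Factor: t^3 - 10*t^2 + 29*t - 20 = (t - 4)*(t^2 - 6*t + 5) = (t - 5)*(t - 4)*(t - 1)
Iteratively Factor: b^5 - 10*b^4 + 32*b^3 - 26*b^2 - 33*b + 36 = (b - 1)*(b^4 - 9*b^3 + 23*b^2 - 3*b - 36) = (b - 3)*(b - 1)*(b^3 - 6*b^2 + 5*b + 12) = (b - 4)*(b - 3)*(b - 1)*(b^2 - 2*b - 3) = (b - 4)*(b - 3)*(b - 1)*(b + 1)*(b - 3)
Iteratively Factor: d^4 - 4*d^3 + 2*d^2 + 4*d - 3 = (d + 1)*(d^3 - 5*d^2 + 7*d - 3) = (d - 1)*(d + 1)*(d^2 - 4*d + 3) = (d - 3)*(d - 1)*(d + 1)*(d - 1)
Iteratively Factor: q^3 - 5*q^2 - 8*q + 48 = (q - 4)*(q^2 - q - 12) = (q - 4)*(q + 3)*(q - 4)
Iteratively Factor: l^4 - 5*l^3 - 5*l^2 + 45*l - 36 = (l - 4)*(l^3 - l^2 - 9*l + 9) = (l - 4)*(l - 3)*(l^2 + 2*l - 3) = (l - 4)*(l - 3)*(l - 1)*(l + 3)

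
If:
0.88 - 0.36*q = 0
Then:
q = 2.44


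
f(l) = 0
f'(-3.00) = 0.00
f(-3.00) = 0.00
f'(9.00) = 0.00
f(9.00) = 0.00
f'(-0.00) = 0.00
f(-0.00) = 0.00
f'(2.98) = 0.00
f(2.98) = 0.00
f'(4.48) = 0.00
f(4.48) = 0.00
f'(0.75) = 0.00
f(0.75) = 0.00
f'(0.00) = 0.00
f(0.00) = 0.00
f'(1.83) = 0.00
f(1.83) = 0.00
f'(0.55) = 0.00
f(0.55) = 0.00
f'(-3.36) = 0.00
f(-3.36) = 0.00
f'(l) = 0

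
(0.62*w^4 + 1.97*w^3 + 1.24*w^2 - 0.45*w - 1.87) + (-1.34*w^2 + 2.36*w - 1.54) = 0.62*w^4 + 1.97*w^3 - 0.1*w^2 + 1.91*w - 3.41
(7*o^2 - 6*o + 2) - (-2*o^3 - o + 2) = 2*o^3 + 7*o^2 - 5*o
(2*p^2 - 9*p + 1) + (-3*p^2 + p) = -p^2 - 8*p + 1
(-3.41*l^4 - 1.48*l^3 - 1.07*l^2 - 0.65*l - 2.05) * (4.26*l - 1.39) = -14.5266*l^5 - 1.5649*l^4 - 2.501*l^3 - 1.2817*l^2 - 7.8295*l + 2.8495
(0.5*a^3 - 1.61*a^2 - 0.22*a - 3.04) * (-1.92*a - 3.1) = -0.96*a^4 + 1.5412*a^3 + 5.4134*a^2 + 6.5188*a + 9.424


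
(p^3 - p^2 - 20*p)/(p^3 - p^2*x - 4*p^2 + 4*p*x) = (p^2 - p - 20)/(p^2 - p*x - 4*p + 4*x)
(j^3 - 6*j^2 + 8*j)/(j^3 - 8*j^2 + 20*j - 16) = j/(j - 2)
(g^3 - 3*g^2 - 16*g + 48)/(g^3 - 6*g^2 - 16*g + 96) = (g - 3)/(g - 6)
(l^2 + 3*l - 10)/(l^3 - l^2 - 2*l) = (l + 5)/(l*(l + 1))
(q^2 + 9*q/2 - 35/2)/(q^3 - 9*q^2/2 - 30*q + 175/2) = (q + 7)/(q^2 - 2*q - 35)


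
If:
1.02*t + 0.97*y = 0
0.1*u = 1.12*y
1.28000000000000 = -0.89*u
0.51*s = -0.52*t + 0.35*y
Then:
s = -0.21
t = 0.12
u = -1.44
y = -0.13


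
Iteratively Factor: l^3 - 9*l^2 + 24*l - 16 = (l - 4)*(l^2 - 5*l + 4) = (l - 4)*(l - 1)*(l - 4)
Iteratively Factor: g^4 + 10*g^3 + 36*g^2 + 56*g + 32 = (g + 2)*(g^3 + 8*g^2 + 20*g + 16) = (g + 2)^2*(g^2 + 6*g + 8) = (g + 2)^3*(g + 4)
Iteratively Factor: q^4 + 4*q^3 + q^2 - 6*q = (q + 3)*(q^3 + q^2 - 2*q) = q*(q + 3)*(q^2 + q - 2) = q*(q - 1)*(q + 3)*(q + 2)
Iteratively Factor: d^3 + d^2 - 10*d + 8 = (d - 2)*(d^2 + 3*d - 4) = (d - 2)*(d - 1)*(d + 4)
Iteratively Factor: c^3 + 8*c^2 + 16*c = (c + 4)*(c^2 + 4*c) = c*(c + 4)*(c + 4)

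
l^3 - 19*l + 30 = (l - 3)*(l - 2)*(l + 5)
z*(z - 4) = z^2 - 4*z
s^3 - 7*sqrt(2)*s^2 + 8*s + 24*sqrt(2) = (s - 6*sqrt(2))*(s - 2*sqrt(2))*(s + sqrt(2))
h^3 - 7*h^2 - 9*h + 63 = (h - 7)*(h - 3)*(h + 3)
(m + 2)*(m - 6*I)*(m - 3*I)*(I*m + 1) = I*m^4 + 10*m^3 + 2*I*m^3 + 20*m^2 - 27*I*m^2 - 18*m - 54*I*m - 36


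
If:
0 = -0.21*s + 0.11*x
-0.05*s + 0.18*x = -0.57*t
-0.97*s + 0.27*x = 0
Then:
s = 0.00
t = 0.00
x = 0.00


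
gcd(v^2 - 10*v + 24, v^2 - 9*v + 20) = v - 4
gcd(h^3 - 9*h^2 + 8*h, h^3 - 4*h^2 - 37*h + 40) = h^2 - 9*h + 8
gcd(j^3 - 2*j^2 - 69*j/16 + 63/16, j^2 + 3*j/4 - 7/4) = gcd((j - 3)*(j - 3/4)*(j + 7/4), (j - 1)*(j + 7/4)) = j + 7/4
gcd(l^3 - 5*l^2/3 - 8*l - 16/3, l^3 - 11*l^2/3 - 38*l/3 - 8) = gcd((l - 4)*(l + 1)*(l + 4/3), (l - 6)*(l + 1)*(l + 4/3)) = l^2 + 7*l/3 + 4/3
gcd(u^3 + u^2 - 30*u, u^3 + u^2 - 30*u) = u^3 + u^2 - 30*u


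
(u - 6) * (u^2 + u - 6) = u^3 - 5*u^2 - 12*u + 36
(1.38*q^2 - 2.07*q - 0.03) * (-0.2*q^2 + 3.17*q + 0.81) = -0.276*q^4 + 4.7886*q^3 - 5.4381*q^2 - 1.7718*q - 0.0243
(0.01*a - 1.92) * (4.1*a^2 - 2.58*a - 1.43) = 0.041*a^3 - 7.8978*a^2 + 4.9393*a + 2.7456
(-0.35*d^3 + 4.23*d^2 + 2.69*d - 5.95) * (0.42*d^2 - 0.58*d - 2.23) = -0.147*d^5 + 1.9796*d^4 - 0.5431*d^3 - 13.4921*d^2 - 2.5477*d + 13.2685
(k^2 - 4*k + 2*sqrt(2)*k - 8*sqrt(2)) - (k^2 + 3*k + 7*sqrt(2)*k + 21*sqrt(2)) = -5*sqrt(2)*k - 7*k - 29*sqrt(2)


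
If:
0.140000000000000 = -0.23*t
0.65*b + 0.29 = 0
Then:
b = -0.45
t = -0.61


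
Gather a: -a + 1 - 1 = -a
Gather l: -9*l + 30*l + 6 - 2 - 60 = 21*l - 56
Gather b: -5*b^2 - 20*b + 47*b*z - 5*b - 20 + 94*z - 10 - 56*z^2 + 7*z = -5*b^2 + b*(47*z - 25) - 56*z^2 + 101*z - 30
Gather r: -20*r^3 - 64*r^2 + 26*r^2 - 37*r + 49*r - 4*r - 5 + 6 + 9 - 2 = -20*r^3 - 38*r^2 + 8*r + 8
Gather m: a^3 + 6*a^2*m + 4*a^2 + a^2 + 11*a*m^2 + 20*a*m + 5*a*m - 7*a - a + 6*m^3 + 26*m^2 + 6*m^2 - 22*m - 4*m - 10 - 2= a^3 + 5*a^2 - 8*a + 6*m^3 + m^2*(11*a + 32) + m*(6*a^2 + 25*a - 26) - 12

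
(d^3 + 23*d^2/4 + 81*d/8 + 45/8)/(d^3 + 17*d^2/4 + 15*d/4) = (d + 3/2)/d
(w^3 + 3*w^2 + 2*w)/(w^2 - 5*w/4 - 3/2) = 4*w*(w^2 + 3*w + 2)/(4*w^2 - 5*w - 6)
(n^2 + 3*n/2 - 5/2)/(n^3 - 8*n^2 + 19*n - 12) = (n + 5/2)/(n^2 - 7*n + 12)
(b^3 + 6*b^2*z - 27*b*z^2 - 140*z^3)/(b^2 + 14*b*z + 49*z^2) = (b^2 - b*z - 20*z^2)/(b + 7*z)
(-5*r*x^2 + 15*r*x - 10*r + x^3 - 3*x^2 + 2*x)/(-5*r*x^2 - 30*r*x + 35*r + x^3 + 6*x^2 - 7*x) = (x - 2)/(x + 7)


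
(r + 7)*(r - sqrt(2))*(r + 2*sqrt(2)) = r^3 + sqrt(2)*r^2 + 7*r^2 - 4*r + 7*sqrt(2)*r - 28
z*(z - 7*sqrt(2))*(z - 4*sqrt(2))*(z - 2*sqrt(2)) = z^4 - 13*sqrt(2)*z^3 + 100*z^2 - 112*sqrt(2)*z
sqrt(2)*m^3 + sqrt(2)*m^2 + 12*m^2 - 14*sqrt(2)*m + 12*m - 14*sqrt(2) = (m - sqrt(2))*(m + 7*sqrt(2))*(sqrt(2)*m + sqrt(2))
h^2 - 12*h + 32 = (h - 8)*(h - 4)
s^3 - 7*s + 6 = (s - 2)*(s - 1)*(s + 3)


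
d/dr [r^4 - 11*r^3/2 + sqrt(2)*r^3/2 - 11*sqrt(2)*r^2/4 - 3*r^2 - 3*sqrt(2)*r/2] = 4*r^3 - 33*r^2/2 + 3*sqrt(2)*r^2/2 - 11*sqrt(2)*r/2 - 6*r - 3*sqrt(2)/2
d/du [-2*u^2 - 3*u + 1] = -4*u - 3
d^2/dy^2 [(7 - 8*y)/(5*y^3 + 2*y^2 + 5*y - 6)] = 2*(-600*y^5 + 810*y^4 + 728*y^3 - 831*y^2 + 552*y + 19)/(125*y^9 + 150*y^8 + 435*y^7 - 142*y^6 + 75*y^5 - 822*y^4 + 305*y^3 - 234*y^2 + 540*y - 216)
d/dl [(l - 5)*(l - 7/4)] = 2*l - 27/4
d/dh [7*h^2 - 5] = 14*h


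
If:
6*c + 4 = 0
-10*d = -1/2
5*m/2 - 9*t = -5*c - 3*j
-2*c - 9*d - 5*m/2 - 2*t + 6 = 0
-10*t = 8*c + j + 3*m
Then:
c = -2/3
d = 1/20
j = -4438/2535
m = 14587/5070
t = -523/3380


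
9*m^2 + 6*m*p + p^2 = (3*m + p)^2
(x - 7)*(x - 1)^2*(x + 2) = x^4 - 7*x^3 - 3*x^2 + 23*x - 14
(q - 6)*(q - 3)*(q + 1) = q^3 - 8*q^2 + 9*q + 18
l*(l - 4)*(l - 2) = l^3 - 6*l^2 + 8*l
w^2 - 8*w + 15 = (w - 5)*(w - 3)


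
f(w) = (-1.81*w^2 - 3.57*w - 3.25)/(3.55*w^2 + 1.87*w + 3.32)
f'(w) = (-7.1*w - 1.87)*(-1.81*w^2 - 3.57*w - 3.25)/(3.55*w^2 + 1.87*w + 3.32)^2 + (-3.62*w - 3.57)/(3.55*w^2 + 1.87*w + 3.32)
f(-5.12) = -0.37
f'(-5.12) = 0.02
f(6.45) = -0.62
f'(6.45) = 0.02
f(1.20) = -0.95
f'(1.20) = 0.18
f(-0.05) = -0.95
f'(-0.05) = -0.60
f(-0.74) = -0.41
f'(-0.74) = -0.59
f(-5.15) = -0.37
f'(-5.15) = 0.02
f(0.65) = -1.05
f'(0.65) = 0.15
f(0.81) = -1.02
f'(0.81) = 0.18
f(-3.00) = -0.30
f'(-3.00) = 0.05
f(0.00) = -0.98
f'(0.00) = -0.52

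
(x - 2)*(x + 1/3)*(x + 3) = x^3 + 4*x^2/3 - 17*x/3 - 2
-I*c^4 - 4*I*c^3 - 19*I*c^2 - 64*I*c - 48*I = (c + 3)*(c - 4*I)*(c + 4*I)*(-I*c - I)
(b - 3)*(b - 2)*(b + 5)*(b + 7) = b^4 + 7*b^3 - 19*b^2 - 103*b + 210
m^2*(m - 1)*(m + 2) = m^4 + m^3 - 2*m^2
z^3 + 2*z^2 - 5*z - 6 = (z - 2)*(z + 1)*(z + 3)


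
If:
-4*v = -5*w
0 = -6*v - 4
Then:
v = -2/3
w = -8/15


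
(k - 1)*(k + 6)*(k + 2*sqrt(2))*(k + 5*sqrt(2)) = k^4 + 5*k^3 + 7*sqrt(2)*k^3 + 14*k^2 + 35*sqrt(2)*k^2 - 42*sqrt(2)*k + 100*k - 120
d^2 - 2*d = d*(d - 2)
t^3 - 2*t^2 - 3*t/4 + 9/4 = (t - 3/2)^2*(t + 1)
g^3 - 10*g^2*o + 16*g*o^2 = g*(g - 8*o)*(g - 2*o)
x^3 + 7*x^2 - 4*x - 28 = (x - 2)*(x + 2)*(x + 7)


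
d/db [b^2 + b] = 2*b + 1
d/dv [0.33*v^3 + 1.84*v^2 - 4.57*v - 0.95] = 0.99*v^2 + 3.68*v - 4.57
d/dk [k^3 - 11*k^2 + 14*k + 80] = 3*k^2 - 22*k + 14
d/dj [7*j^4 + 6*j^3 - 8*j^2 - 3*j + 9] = 28*j^3 + 18*j^2 - 16*j - 3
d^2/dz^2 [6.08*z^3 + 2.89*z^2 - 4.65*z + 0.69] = 36.48*z + 5.78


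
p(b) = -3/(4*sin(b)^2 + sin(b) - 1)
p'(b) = -3*(-8*sin(b)*cos(b) - cos(b))/(4*sin(b)^2 + sin(b) - 1)^2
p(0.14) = 3.83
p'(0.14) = 10.27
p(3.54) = 3.82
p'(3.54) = 9.42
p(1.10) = -0.98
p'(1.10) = 1.18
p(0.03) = 3.10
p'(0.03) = 3.98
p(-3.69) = -4.93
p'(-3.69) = -35.75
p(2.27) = -1.42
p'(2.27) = -3.09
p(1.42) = -0.77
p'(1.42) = 0.26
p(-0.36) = 3.51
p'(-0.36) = -6.97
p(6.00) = 3.10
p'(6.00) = -3.80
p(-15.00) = -72.80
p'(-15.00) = 5639.68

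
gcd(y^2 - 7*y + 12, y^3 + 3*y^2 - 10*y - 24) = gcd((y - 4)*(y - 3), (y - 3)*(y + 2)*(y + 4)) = y - 3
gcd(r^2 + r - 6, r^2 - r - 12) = r + 3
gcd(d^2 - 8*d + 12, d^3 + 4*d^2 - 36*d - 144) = d - 6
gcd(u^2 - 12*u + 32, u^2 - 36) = 1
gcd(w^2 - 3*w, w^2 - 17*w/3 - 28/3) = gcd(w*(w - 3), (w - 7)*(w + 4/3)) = 1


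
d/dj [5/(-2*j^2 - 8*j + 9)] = 20*(j + 2)/(2*j^2 + 8*j - 9)^2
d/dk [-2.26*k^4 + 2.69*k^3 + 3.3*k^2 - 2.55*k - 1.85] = -9.04*k^3 + 8.07*k^2 + 6.6*k - 2.55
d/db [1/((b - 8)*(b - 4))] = 2*(6 - b)/(b^4 - 24*b^3 + 208*b^2 - 768*b + 1024)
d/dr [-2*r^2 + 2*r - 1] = 2 - 4*r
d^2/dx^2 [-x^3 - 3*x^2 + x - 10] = -6*x - 6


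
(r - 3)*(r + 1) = r^2 - 2*r - 3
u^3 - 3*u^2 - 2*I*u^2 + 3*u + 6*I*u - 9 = (u - 3)*(u - 3*I)*(u + I)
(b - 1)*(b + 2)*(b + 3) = b^3 + 4*b^2 + b - 6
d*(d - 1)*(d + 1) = d^3 - d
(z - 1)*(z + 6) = z^2 + 5*z - 6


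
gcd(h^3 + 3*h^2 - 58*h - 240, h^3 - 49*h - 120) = h^2 - 3*h - 40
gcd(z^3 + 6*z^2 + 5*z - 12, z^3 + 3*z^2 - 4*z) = z^2 + 3*z - 4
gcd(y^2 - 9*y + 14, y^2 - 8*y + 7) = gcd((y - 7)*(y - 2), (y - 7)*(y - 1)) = y - 7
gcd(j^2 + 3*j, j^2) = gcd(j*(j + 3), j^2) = j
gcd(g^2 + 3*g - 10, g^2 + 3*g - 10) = g^2 + 3*g - 10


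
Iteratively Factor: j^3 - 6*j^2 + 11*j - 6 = (j - 1)*(j^2 - 5*j + 6) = (j - 2)*(j - 1)*(j - 3)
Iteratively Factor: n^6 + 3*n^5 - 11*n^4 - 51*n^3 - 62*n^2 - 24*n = (n - 4)*(n^5 + 7*n^4 + 17*n^3 + 17*n^2 + 6*n) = (n - 4)*(n + 1)*(n^4 + 6*n^3 + 11*n^2 + 6*n) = n*(n - 4)*(n + 1)*(n^3 + 6*n^2 + 11*n + 6) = n*(n - 4)*(n + 1)*(n + 2)*(n^2 + 4*n + 3) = n*(n - 4)*(n + 1)*(n + 2)*(n + 3)*(n + 1)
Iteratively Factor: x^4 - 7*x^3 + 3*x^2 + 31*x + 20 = (x - 5)*(x^3 - 2*x^2 - 7*x - 4) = (x - 5)*(x - 4)*(x^2 + 2*x + 1) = (x - 5)*(x - 4)*(x + 1)*(x + 1)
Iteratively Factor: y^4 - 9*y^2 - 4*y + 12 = (y + 2)*(y^3 - 2*y^2 - 5*y + 6) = (y + 2)^2*(y^2 - 4*y + 3) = (y - 1)*(y + 2)^2*(y - 3)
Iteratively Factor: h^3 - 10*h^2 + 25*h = (h - 5)*(h^2 - 5*h) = (h - 5)^2*(h)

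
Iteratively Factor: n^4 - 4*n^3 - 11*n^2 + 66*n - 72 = (n + 4)*(n^3 - 8*n^2 + 21*n - 18) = (n - 3)*(n + 4)*(n^2 - 5*n + 6) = (n - 3)*(n - 2)*(n + 4)*(n - 3)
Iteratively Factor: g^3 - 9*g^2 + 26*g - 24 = (g - 3)*(g^2 - 6*g + 8) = (g - 3)*(g - 2)*(g - 4)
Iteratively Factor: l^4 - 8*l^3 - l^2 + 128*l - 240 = (l + 4)*(l^3 - 12*l^2 + 47*l - 60) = (l - 3)*(l + 4)*(l^2 - 9*l + 20) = (l - 4)*(l - 3)*(l + 4)*(l - 5)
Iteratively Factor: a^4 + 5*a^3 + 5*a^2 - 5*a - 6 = (a + 2)*(a^3 + 3*a^2 - a - 3) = (a - 1)*(a + 2)*(a^2 + 4*a + 3) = (a - 1)*(a + 1)*(a + 2)*(a + 3)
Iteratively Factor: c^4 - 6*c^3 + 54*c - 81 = (c + 3)*(c^3 - 9*c^2 + 27*c - 27) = (c - 3)*(c + 3)*(c^2 - 6*c + 9) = (c - 3)^2*(c + 3)*(c - 3)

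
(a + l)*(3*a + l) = 3*a^2 + 4*a*l + l^2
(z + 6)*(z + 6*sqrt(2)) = z^2 + 6*z + 6*sqrt(2)*z + 36*sqrt(2)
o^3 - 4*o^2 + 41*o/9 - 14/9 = (o - 7/3)*(o - 1)*(o - 2/3)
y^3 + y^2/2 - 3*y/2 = y*(y - 1)*(y + 3/2)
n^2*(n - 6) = n^3 - 6*n^2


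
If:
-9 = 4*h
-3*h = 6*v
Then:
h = -9/4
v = 9/8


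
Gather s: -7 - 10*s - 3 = -10*s - 10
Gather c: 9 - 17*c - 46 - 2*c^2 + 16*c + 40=-2*c^2 - c + 3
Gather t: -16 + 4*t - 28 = 4*t - 44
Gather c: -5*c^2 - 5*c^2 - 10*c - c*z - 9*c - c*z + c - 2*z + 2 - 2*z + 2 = -10*c^2 + c*(-2*z - 18) - 4*z + 4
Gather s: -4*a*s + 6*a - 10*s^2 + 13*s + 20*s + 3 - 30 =6*a - 10*s^2 + s*(33 - 4*a) - 27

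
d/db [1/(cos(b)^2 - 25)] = 2*sin(b)*cos(b)/(cos(b)^2 - 25)^2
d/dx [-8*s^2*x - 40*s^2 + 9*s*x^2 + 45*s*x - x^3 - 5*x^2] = -8*s^2 + 18*s*x + 45*s - 3*x^2 - 10*x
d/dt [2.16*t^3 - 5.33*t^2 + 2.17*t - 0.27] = 6.48*t^2 - 10.66*t + 2.17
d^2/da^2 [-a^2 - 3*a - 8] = -2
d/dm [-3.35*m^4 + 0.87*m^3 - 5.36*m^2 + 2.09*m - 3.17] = -13.4*m^3 + 2.61*m^2 - 10.72*m + 2.09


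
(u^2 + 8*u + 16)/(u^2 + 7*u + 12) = (u + 4)/(u + 3)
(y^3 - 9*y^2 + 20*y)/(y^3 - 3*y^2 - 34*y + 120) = y/(y + 6)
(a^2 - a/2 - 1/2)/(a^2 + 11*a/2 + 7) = (2*a^2 - a - 1)/(2*a^2 + 11*a + 14)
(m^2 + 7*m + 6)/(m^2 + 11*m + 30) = (m + 1)/(m + 5)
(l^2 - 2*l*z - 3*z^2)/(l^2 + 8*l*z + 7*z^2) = (l - 3*z)/(l + 7*z)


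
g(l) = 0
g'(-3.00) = 0.00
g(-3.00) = 0.00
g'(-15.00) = 0.00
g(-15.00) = 0.00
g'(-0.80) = 0.00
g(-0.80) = 0.00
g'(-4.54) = 0.00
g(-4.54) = 0.00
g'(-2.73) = 0.00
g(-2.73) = 0.00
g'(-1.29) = 0.00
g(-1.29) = 0.00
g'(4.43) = 0.00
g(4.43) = 0.00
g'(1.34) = 0.00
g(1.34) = 0.00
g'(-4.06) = 0.00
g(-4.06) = 0.00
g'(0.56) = 0.00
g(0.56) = 0.00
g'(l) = 0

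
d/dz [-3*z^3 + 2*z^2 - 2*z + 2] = -9*z^2 + 4*z - 2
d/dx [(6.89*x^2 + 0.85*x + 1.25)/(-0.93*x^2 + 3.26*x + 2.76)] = (23.2519*x^2 + 40.3578*x - 1.729)/(0.8649*x^4 - 6.0636*x^3 + 5.494*x^2 + 17.9952*x + 7.6176)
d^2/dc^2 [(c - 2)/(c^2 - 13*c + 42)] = 2*(3*(5 - c)*(c^2 - 13*c + 42) + (c - 2)*(2*c - 13)^2)/(c^2 - 13*c + 42)^3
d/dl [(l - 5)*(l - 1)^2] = (l - 1)*(3*l - 11)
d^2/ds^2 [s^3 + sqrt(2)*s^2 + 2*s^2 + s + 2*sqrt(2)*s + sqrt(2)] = 6*s + 2*sqrt(2) + 4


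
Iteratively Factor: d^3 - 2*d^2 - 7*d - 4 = (d + 1)*(d^2 - 3*d - 4) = (d + 1)^2*(d - 4)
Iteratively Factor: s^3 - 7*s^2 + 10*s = (s)*(s^2 - 7*s + 10) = s*(s - 2)*(s - 5)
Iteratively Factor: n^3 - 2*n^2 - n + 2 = (n - 2)*(n^2 - 1) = (n - 2)*(n + 1)*(n - 1)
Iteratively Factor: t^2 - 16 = (t - 4)*(t + 4)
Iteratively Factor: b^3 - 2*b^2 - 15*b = (b - 5)*(b^2 + 3*b) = (b - 5)*(b + 3)*(b)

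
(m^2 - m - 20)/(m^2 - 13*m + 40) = (m + 4)/(m - 8)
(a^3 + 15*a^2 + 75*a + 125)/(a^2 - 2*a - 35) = (a^2 + 10*a + 25)/(a - 7)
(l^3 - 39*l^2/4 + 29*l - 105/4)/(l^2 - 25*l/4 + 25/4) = (4*l^2 - 19*l + 21)/(4*l - 5)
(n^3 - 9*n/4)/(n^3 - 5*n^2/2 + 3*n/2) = (n + 3/2)/(n - 1)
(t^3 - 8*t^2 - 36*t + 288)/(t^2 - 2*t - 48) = t - 6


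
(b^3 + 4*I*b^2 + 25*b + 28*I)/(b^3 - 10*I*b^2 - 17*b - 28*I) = (b + 7*I)/(b - 7*I)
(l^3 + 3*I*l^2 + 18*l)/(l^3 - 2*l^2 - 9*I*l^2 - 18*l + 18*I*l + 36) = l*(l + 6*I)/(l^2 - 2*l*(1 + 3*I) + 12*I)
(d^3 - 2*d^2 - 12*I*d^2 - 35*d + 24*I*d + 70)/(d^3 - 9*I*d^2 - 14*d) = (d^2 - d*(2 + 5*I) + 10*I)/(d*(d - 2*I))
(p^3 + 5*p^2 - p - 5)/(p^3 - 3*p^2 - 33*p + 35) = (p + 1)/(p - 7)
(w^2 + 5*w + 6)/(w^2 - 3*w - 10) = (w + 3)/(w - 5)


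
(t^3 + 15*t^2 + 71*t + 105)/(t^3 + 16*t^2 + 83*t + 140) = (t + 3)/(t + 4)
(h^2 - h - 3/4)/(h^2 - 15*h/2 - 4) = (h - 3/2)/(h - 8)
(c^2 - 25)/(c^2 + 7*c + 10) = (c - 5)/(c + 2)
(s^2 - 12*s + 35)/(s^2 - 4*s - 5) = (s - 7)/(s + 1)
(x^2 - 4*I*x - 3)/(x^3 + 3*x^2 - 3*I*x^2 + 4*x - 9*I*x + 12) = (x^2 - 4*I*x - 3)/(x^3 + 3*x^2*(1 - I) + x*(4 - 9*I) + 12)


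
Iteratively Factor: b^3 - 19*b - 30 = (b + 3)*(b^2 - 3*b - 10) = (b - 5)*(b + 3)*(b + 2)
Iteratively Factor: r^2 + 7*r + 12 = (r + 3)*(r + 4)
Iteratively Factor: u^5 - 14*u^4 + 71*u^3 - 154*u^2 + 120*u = (u - 2)*(u^4 - 12*u^3 + 47*u^2 - 60*u) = (u - 3)*(u - 2)*(u^3 - 9*u^2 + 20*u) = (u - 4)*(u - 3)*(u - 2)*(u^2 - 5*u) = u*(u - 4)*(u - 3)*(u - 2)*(u - 5)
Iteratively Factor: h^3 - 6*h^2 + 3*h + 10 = (h + 1)*(h^2 - 7*h + 10) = (h - 2)*(h + 1)*(h - 5)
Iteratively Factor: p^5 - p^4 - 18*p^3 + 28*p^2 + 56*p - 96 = (p - 3)*(p^4 + 2*p^3 - 12*p^2 - 8*p + 32) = (p - 3)*(p + 4)*(p^3 - 2*p^2 - 4*p + 8) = (p - 3)*(p + 2)*(p + 4)*(p^2 - 4*p + 4) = (p - 3)*(p - 2)*(p + 2)*(p + 4)*(p - 2)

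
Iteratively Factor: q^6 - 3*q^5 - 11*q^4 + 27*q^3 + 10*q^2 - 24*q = (q - 1)*(q^5 - 2*q^4 - 13*q^3 + 14*q^2 + 24*q) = (q - 1)*(q + 1)*(q^4 - 3*q^3 - 10*q^2 + 24*q) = (q - 1)*(q + 1)*(q + 3)*(q^3 - 6*q^2 + 8*q) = (q - 2)*(q - 1)*(q + 1)*(q + 3)*(q^2 - 4*q) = (q - 4)*(q - 2)*(q - 1)*(q + 1)*(q + 3)*(q)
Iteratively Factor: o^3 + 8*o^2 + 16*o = (o)*(o^2 + 8*o + 16) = o*(o + 4)*(o + 4)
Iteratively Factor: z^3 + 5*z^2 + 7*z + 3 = (z + 1)*(z^2 + 4*z + 3) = (z + 1)^2*(z + 3)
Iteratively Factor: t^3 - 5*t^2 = (t)*(t^2 - 5*t) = t^2*(t - 5)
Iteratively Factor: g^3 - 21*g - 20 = (g + 1)*(g^2 - g - 20) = (g - 5)*(g + 1)*(g + 4)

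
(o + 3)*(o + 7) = o^2 + 10*o + 21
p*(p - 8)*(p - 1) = p^3 - 9*p^2 + 8*p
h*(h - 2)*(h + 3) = h^3 + h^2 - 6*h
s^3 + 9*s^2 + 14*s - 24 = (s - 1)*(s + 4)*(s + 6)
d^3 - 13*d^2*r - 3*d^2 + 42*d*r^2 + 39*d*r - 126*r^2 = (d - 3)*(d - 7*r)*(d - 6*r)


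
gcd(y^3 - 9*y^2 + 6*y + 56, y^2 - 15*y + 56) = y - 7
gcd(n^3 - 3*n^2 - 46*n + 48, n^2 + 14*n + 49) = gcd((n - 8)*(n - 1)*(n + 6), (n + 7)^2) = 1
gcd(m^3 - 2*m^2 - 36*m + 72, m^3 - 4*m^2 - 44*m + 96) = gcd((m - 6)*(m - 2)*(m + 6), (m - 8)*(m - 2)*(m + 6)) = m^2 + 4*m - 12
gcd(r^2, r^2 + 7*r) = r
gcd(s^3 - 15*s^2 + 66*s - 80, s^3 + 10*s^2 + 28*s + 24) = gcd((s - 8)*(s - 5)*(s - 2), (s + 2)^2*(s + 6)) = 1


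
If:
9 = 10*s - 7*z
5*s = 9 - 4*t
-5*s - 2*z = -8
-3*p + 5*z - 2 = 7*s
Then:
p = -151/55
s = 74/55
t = 25/44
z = 7/11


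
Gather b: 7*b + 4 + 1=7*b + 5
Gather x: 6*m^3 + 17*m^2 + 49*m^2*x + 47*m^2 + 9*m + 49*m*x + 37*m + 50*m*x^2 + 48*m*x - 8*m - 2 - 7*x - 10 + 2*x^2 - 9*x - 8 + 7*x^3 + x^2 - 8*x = 6*m^3 + 64*m^2 + 38*m + 7*x^3 + x^2*(50*m + 3) + x*(49*m^2 + 97*m - 24) - 20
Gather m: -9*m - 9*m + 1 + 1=2 - 18*m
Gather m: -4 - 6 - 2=-12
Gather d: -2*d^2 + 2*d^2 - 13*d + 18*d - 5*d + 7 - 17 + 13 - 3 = 0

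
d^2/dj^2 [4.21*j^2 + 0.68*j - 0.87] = 8.42000000000000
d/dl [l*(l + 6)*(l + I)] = 3*l^2 + 2*l*(6 + I) + 6*I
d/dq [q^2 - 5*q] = 2*q - 5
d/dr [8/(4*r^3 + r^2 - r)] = 8*(-12*r^2 - 2*r + 1)/(r^2*(4*r^2 + r - 1)^2)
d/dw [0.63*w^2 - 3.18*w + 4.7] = 1.26*w - 3.18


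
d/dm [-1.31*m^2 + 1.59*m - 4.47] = 1.59 - 2.62*m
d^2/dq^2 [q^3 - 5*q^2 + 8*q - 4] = 6*q - 10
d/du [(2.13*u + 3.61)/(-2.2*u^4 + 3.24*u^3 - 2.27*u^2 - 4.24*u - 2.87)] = (14.058*u^4 + 17.9656*u^3 - 30.2541*u^2 + 16.3894*u + 9.1933)/(4.84*u^8 - 14.256*u^7 + 20.4856*u^6 + 3.9464*u^5 - 9.6943*u^4 + 0.651999999999997*u^3 + 31.0074*u^2 + 24.3376*u + 8.2369)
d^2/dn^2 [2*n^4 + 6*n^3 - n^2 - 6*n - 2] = 24*n^2 + 36*n - 2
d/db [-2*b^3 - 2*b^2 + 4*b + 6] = -6*b^2 - 4*b + 4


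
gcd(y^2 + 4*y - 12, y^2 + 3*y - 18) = y + 6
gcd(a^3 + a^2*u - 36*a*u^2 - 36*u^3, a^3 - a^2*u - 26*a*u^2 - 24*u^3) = -a^2 + 5*a*u + 6*u^2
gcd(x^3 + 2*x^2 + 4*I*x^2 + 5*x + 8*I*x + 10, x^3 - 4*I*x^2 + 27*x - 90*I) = x + 5*I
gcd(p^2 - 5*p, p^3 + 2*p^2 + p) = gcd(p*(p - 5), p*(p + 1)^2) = p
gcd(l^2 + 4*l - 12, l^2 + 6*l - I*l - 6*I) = l + 6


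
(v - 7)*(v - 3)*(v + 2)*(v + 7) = v^4 - v^3 - 55*v^2 + 49*v + 294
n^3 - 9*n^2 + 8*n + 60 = (n - 6)*(n - 5)*(n + 2)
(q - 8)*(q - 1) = q^2 - 9*q + 8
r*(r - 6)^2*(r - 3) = r^4 - 15*r^3 + 72*r^2 - 108*r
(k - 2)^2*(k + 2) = k^3 - 2*k^2 - 4*k + 8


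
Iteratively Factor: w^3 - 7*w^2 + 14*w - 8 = (w - 2)*(w^2 - 5*w + 4) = (w - 4)*(w - 2)*(w - 1)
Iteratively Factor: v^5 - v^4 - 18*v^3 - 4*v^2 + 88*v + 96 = (v + 2)*(v^4 - 3*v^3 - 12*v^2 + 20*v + 48) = (v + 2)^2*(v^3 - 5*v^2 - 2*v + 24) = (v - 3)*(v + 2)^2*(v^2 - 2*v - 8) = (v - 4)*(v - 3)*(v + 2)^2*(v + 2)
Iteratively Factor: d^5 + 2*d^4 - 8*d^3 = (d)*(d^4 + 2*d^3 - 8*d^2) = d*(d + 4)*(d^3 - 2*d^2) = d*(d - 2)*(d + 4)*(d^2) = d^2*(d - 2)*(d + 4)*(d)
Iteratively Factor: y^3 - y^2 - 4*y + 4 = (y + 2)*(y^2 - 3*y + 2) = (y - 2)*(y + 2)*(y - 1)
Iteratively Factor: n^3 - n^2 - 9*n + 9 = (n - 1)*(n^2 - 9) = (n - 3)*(n - 1)*(n + 3)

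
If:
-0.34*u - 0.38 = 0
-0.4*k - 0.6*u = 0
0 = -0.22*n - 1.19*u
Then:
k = 1.68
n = 6.05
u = -1.12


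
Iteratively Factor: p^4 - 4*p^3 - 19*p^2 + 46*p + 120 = (p - 5)*(p^3 + p^2 - 14*p - 24) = (p - 5)*(p - 4)*(p^2 + 5*p + 6) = (p - 5)*(p - 4)*(p + 2)*(p + 3)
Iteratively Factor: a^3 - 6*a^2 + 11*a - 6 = (a - 1)*(a^2 - 5*a + 6) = (a - 3)*(a - 1)*(a - 2)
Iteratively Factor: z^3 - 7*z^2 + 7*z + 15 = (z - 3)*(z^2 - 4*z - 5) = (z - 5)*(z - 3)*(z + 1)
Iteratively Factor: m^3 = (m)*(m^2) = m^2*(m)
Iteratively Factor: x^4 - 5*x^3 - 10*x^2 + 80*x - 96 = (x + 4)*(x^3 - 9*x^2 + 26*x - 24) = (x - 3)*(x + 4)*(x^2 - 6*x + 8) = (x - 3)*(x - 2)*(x + 4)*(x - 4)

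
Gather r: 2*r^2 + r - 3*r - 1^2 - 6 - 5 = 2*r^2 - 2*r - 12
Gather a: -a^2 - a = -a^2 - a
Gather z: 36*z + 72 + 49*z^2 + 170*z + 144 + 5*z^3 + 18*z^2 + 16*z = 5*z^3 + 67*z^2 + 222*z + 216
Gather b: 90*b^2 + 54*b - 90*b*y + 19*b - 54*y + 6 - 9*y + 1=90*b^2 + b*(73 - 90*y) - 63*y + 7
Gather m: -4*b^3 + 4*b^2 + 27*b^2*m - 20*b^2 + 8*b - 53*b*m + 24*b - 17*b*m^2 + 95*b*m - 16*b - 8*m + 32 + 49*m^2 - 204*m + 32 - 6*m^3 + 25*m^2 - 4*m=-4*b^3 - 16*b^2 + 16*b - 6*m^3 + m^2*(74 - 17*b) + m*(27*b^2 + 42*b - 216) + 64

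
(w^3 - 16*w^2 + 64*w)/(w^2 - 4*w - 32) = w*(w - 8)/(w + 4)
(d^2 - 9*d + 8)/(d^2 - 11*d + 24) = (d - 1)/(d - 3)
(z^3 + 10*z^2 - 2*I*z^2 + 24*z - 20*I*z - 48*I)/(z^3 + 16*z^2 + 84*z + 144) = (z - 2*I)/(z + 6)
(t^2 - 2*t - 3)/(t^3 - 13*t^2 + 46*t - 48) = (t + 1)/(t^2 - 10*t + 16)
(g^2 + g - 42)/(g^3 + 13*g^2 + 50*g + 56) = (g - 6)/(g^2 + 6*g + 8)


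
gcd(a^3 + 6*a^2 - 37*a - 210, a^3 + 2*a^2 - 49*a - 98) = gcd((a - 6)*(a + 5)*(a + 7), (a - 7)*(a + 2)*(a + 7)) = a + 7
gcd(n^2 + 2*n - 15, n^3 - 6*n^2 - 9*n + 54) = n - 3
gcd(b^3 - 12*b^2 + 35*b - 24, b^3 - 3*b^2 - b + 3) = b^2 - 4*b + 3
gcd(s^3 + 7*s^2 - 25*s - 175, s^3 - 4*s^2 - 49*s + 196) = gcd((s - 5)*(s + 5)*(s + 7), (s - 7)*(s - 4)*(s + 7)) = s + 7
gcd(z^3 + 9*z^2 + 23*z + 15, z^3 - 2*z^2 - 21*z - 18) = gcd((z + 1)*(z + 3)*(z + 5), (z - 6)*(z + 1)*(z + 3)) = z^2 + 4*z + 3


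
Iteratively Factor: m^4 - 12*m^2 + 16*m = (m - 2)*(m^3 + 2*m^2 - 8*m) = m*(m - 2)*(m^2 + 2*m - 8) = m*(m - 2)*(m + 4)*(m - 2)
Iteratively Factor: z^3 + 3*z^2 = (z)*(z^2 + 3*z) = z^2*(z + 3)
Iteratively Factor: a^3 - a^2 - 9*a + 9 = (a - 1)*(a^2 - 9) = (a - 3)*(a - 1)*(a + 3)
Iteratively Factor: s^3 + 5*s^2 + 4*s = (s + 4)*(s^2 + s) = s*(s + 4)*(s + 1)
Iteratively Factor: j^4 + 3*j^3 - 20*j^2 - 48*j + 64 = (j - 1)*(j^3 + 4*j^2 - 16*j - 64) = (j - 1)*(j + 4)*(j^2 - 16) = (j - 1)*(j + 4)^2*(j - 4)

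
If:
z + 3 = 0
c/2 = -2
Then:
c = -4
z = -3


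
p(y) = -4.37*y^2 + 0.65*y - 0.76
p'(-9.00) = 79.31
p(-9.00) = -360.58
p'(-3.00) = 26.87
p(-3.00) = -42.04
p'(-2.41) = 21.71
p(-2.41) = -27.71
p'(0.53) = -3.98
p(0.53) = -1.64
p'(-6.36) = 56.24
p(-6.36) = -181.66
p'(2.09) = -17.62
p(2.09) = -18.49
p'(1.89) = -15.87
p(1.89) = -15.14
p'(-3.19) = 28.53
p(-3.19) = -47.30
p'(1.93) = -16.22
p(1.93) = -15.78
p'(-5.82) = 51.52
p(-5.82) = -152.57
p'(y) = 0.65 - 8.74*y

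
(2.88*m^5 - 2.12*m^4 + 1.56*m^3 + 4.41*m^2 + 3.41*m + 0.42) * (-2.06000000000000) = -5.9328*m^5 + 4.3672*m^4 - 3.2136*m^3 - 9.0846*m^2 - 7.0246*m - 0.8652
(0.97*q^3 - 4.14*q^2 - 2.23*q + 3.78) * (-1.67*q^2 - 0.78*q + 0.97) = -1.6199*q^5 + 6.1572*q^4 + 7.8942*q^3 - 8.589*q^2 - 5.1115*q + 3.6666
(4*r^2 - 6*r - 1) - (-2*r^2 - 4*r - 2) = 6*r^2 - 2*r + 1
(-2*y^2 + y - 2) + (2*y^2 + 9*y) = 10*y - 2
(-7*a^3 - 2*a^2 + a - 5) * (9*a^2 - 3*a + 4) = -63*a^5 + 3*a^4 - 13*a^3 - 56*a^2 + 19*a - 20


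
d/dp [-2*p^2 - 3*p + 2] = -4*p - 3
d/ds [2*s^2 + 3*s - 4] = 4*s + 3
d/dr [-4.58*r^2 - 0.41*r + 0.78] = -9.16*r - 0.41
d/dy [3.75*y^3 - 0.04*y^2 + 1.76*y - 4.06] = 11.25*y^2 - 0.08*y + 1.76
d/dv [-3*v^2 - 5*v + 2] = -6*v - 5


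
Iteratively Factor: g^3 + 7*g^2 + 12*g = (g)*(g^2 + 7*g + 12) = g*(g + 4)*(g + 3)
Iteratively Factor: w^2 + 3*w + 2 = (w + 2)*(w + 1)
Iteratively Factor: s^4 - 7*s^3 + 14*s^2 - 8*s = (s)*(s^3 - 7*s^2 + 14*s - 8) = s*(s - 4)*(s^2 - 3*s + 2) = s*(s - 4)*(s - 2)*(s - 1)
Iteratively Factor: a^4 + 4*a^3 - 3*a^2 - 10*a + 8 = (a + 2)*(a^3 + 2*a^2 - 7*a + 4) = (a - 1)*(a + 2)*(a^2 + 3*a - 4) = (a - 1)*(a + 2)*(a + 4)*(a - 1)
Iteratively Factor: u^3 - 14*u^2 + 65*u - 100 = (u - 4)*(u^2 - 10*u + 25) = (u - 5)*(u - 4)*(u - 5)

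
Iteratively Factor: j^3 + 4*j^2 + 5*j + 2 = (j + 2)*(j^2 + 2*j + 1) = (j + 1)*(j + 2)*(j + 1)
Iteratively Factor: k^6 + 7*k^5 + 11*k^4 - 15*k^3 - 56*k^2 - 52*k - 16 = (k + 1)*(k^5 + 6*k^4 + 5*k^3 - 20*k^2 - 36*k - 16) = (k + 1)^2*(k^4 + 5*k^3 - 20*k - 16) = (k + 1)^2*(k + 4)*(k^3 + k^2 - 4*k - 4) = (k - 2)*(k + 1)^2*(k + 4)*(k^2 + 3*k + 2) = (k - 2)*(k + 1)^3*(k + 4)*(k + 2)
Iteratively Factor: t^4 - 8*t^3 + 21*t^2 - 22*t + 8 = (t - 2)*(t^3 - 6*t^2 + 9*t - 4) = (t - 2)*(t - 1)*(t^2 - 5*t + 4) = (t - 4)*(t - 2)*(t - 1)*(t - 1)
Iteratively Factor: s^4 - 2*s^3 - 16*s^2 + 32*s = (s - 2)*(s^3 - 16*s) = (s - 4)*(s - 2)*(s^2 + 4*s) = s*(s - 4)*(s - 2)*(s + 4)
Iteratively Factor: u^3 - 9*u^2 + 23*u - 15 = (u - 1)*(u^2 - 8*u + 15) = (u - 5)*(u - 1)*(u - 3)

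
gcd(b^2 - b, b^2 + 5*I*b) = b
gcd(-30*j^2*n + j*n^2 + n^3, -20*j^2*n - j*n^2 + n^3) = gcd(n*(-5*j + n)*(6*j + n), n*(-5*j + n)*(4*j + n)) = 5*j*n - n^2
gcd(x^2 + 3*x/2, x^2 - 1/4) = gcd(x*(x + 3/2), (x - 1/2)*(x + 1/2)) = 1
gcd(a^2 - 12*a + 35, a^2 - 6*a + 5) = a - 5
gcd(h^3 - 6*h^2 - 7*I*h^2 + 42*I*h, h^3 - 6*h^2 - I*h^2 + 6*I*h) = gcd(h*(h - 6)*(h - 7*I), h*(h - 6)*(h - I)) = h^2 - 6*h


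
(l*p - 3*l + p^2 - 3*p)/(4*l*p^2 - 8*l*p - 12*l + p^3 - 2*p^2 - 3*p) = (l + p)/(4*l*p + 4*l + p^2 + p)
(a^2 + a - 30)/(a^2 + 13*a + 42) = (a - 5)/(a + 7)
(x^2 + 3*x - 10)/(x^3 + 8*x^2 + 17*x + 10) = (x - 2)/(x^2 + 3*x + 2)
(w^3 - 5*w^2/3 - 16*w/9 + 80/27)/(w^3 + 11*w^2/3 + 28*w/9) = (9*w^2 - 27*w + 20)/(3*w*(3*w + 7))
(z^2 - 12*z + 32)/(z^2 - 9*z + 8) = (z - 4)/(z - 1)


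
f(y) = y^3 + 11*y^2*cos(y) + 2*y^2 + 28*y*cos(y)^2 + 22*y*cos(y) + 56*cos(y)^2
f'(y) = -11*y^2*sin(y) + 3*y^2 - 56*y*sin(y)*cos(y) - 22*y*sin(y) + 22*y*cos(y) + 4*y - 112*sin(y)*cos(y) + 28*cos(y)^2 + 22*cos(y)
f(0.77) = 58.46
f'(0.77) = -46.61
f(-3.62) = -114.24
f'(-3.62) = 31.29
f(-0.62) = 18.47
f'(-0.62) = 55.10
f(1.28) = 26.16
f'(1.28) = -67.98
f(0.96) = 47.92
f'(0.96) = -62.94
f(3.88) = -7.03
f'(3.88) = 1.61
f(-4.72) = -59.53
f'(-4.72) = -92.73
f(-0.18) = 45.84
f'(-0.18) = 61.54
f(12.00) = 3854.58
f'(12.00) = 2087.85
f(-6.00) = 6.23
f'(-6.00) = -9.47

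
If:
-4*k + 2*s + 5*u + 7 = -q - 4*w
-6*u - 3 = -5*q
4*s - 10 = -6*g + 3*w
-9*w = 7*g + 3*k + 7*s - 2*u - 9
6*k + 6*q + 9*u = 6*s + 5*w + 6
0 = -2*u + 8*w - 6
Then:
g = 127225/28388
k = -20967/28388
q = -2751/7097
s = -27070/7097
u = -5841/7097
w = 7725/14194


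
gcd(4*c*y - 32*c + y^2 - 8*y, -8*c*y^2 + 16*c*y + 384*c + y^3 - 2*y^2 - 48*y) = y - 8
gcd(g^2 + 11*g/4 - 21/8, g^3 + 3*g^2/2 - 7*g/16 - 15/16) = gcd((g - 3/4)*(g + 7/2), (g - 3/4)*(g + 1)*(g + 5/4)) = g - 3/4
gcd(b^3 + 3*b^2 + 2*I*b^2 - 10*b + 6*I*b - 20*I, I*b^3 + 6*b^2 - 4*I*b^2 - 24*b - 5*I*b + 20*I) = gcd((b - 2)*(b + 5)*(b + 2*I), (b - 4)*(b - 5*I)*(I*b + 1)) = 1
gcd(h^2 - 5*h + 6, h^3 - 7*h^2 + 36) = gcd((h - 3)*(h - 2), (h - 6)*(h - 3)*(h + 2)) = h - 3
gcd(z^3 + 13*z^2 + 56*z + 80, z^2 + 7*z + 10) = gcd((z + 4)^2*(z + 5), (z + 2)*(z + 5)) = z + 5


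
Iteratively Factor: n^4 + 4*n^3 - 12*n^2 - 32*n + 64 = (n - 2)*(n^3 + 6*n^2 - 32) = (n - 2)*(n + 4)*(n^2 + 2*n - 8) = (n - 2)^2*(n + 4)*(n + 4)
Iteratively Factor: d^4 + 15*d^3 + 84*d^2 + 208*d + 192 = (d + 4)*(d^3 + 11*d^2 + 40*d + 48) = (d + 3)*(d + 4)*(d^2 + 8*d + 16) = (d + 3)*(d + 4)^2*(d + 4)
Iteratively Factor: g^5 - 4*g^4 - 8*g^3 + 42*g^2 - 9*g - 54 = (g + 3)*(g^4 - 7*g^3 + 13*g^2 + 3*g - 18) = (g + 1)*(g + 3)*(g^3 - 8*g^2 + 21*g - 18) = (g - 3)*(g + 1)*(g + 3)*(g^2 - 5*g + 6) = (g - 3)*(g - 2)*(g + 1)*(g + 3)*(g - 3)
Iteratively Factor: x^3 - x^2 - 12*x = (x - 4)*(x^2 + 3*x) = (x - 4)*(x + 3)*(x)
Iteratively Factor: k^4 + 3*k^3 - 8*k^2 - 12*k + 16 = (k - 2)*(k^3 + 5*k^2 + 2*k - 8) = (k - 2)*(k - 1)*(k^2 + 6*k + 8) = (k - 2)*(k - 1)*(k + 2)*(k + 4)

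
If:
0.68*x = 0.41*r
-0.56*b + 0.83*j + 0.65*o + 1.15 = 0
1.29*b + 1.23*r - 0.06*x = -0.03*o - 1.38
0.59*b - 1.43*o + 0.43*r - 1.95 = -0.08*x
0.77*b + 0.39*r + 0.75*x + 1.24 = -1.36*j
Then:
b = -0.37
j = -0.26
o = -1.75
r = -0.71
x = -0.43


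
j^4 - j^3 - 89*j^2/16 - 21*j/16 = j*(j - 3)*(j + 1/4)*(j + 7/4)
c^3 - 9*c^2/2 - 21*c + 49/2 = (c - 7)*(c - 1)*(c + 7/2)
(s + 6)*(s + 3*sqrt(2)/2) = s^2 + 3*sqrt(2)*s/2 + 6*s + 9*sqrt(2)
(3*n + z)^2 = 9*n^2 + 6*n*z + z^2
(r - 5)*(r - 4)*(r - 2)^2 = r^4 - 13*r^3 + 60*r^2 - 116*r + 80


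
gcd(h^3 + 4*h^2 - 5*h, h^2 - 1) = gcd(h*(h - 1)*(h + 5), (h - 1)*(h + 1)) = h - 1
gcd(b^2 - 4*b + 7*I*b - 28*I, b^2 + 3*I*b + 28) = b + 7*I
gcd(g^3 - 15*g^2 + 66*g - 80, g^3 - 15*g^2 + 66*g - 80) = g^3 - 15*g^2 + 66*g - 80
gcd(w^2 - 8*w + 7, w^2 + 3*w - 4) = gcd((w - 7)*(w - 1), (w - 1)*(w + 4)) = w - 1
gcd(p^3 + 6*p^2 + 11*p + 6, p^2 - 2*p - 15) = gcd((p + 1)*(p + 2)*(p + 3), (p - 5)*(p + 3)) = p + 3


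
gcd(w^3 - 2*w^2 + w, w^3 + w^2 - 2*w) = w^2 - w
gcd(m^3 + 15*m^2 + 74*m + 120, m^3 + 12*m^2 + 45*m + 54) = m + 6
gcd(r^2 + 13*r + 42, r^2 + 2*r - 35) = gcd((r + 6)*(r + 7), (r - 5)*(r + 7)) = r + 7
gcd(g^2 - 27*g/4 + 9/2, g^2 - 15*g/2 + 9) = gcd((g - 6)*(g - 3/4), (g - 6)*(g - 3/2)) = g - 6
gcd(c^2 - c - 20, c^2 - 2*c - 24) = c + 4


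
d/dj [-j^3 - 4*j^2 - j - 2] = -3*j^2 - 8*j - 1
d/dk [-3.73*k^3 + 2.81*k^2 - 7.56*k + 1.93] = -11.19*k^2 + 5.62*k - 7.56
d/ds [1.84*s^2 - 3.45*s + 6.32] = 3.68*s - 3.45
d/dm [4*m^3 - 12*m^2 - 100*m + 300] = 12*m^2 - 24*m - 100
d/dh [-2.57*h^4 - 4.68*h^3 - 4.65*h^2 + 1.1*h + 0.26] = -10.28*h^3 - 14.04*h^2 - 9.3*h + 1.1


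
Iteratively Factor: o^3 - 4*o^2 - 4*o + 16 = (o - 2)*(o^2 - 2*o - 8) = (o - 2)*(o + 2)*(o - 4)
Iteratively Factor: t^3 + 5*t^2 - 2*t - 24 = (t + 3)*(t^2 + 2*t - 8) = (t + 3)*(t + 4)*(t - 2)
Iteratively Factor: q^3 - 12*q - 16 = (q - 4)*(q^2 + 4*q + 4) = (q - 4)*(q + 2)*(q + 2)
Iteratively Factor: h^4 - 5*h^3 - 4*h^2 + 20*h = (h - 5)*(h^3 - 4*h) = (h - 5)*(h + 2)*(h^2 - 2*h) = (h - 5)*(h - 2)*(h + 2)*(h)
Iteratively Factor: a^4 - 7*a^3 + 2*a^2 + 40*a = (a)*(a^3 - 7*a^2 + 2*a + 40) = a*(a - 4)*(a^2 - 3*a - 10) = a*(a - 5)*(a - 4)*(a + 2)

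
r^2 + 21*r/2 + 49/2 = (r + 7/2)*(r + 7)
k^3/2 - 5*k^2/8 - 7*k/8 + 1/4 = (k/2 + 1/2)*(k - 2)*(k - 1/4)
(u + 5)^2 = u^2 + 10*u + 25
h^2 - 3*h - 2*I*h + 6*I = (h - 3)*(h - 2*I)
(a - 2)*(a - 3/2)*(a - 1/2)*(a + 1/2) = a^4 - 7*a^3/2 + 11*a^2/4 + 7*a/8 - 3/4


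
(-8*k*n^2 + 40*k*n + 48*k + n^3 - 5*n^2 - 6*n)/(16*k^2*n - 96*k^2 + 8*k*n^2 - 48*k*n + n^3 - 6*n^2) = (-8*k*n - 8*k + n^2 + n)/(16*k^2 + 8*k*n + n^2)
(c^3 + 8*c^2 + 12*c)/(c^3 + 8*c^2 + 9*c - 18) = c*(c + 2)/(c^2 + 2*c - 3)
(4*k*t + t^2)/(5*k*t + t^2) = (4*k + t)/(5*k + t)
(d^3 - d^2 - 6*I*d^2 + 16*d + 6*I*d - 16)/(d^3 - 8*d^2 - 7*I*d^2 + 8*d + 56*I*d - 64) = (d^2 + d*(-1 + 2*I) - 2*I)/(d^2 + d*(-8 + I) - 8*I)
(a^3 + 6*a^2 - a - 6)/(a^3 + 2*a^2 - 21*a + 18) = (a + 1)/(a - 3)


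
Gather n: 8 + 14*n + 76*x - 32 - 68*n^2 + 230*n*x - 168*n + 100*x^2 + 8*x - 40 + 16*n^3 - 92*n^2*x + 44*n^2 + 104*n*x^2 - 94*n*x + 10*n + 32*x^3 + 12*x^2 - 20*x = 16*n^3 + n^2*(-92*x - 24) + n*(104*x^2 + 136*x - 144) + 32*x^3 + 112*x^2 + 64*x - 64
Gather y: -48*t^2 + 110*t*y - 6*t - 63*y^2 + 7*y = -48*t^2 - 6*t - 63*y^2 + y*(110*t + 7)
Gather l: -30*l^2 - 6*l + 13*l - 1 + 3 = -30*l^2 + 7*l + 2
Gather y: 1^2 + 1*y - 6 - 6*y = -5*y - 5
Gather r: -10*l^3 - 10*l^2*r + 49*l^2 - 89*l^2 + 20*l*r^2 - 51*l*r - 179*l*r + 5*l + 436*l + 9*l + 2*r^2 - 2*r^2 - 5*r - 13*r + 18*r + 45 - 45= -10*l^3 - 40*l^2 + 20*l*r^2 + 450*l + r*(-10*l^2 - 230*l)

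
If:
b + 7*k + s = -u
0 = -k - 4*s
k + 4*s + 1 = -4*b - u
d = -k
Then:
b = -u/4 - 1/4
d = u/9 - 1/27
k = 1/27 - u/9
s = u/36 - 1/108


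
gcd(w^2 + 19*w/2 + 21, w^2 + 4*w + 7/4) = w + 7/2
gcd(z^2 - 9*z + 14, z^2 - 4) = z - 2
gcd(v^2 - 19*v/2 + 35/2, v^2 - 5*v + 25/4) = v - 5/2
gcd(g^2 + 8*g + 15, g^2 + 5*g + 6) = g + 3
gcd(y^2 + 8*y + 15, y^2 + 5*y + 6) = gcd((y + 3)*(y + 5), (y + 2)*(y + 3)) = y + 3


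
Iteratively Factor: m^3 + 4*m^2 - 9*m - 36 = (m + 4)*(m^2 - 9) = (m - 3)*(m + 4)*(m + 3)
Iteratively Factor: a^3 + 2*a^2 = (a)*(a^2 + 2*a) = a*(a + 2)*(a)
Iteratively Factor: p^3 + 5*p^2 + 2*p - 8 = (p - 1)*(p^2 + 6*p + 8) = (p - 1)*(p + 4)*(p + 2)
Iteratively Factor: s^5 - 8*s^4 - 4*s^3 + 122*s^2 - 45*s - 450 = (s - 5)*(s^4 - 3*s^3 - 19*s^2 + 27*s + 90) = (s - 5)*(s - 3)*(s^3 - 19*s - 30) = (s - 5)*(s - 3)*(s + 3)*(s^2 - 3*s - 10) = (s - 5)^2*(s - 3)*(s + 3)*(s + 2)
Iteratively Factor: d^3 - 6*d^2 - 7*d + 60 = (d - 4)*(d^2 - 2*d - 15) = (d - 4)*(d + 3)*(d - 5)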